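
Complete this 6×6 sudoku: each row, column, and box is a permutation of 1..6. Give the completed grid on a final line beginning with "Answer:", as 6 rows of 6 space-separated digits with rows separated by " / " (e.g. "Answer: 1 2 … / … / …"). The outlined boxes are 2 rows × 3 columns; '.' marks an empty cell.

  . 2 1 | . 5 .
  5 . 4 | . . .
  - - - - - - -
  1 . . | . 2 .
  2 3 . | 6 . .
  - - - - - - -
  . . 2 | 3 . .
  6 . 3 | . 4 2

Step 1. [r4c6∈{1,4,5}] in row 4, 4 fits only at r4c6, so r4c6=4.
Step 2. [r1c6∈{3,6}] row 1 places 6 nowhere but r1c6, so r1c6=6.
Step 3. [r3c4∈{5}] nothing but 5 survives at r3c4 ⇒ r3c4=5.
Step 4. [r6c4∈{1}] r6c4 has the single candidate 1. So r6c4=1.
Step 5. [r2c5∈{1,3}] r2c5 is the only open cell in col 5 admitting 3 ⇒ r2c5=3.
Step 6. [r5c2∈{1,4,5}] row 5 places 1 nowhere but r5c2. So r5c2=1.
Step 7. [r2c2∈{6}] r2c2 is down to just 6 ⇒ r2c2=6.
Step 8. [r5c5∈{6}] r5c5 is down to just 6 ⇒ r5c5=6.
Step 9. [r3c2∈{4}] only 4 remains possible at r3c2 ⇒ r3c2=4.
Step 10. [r1c4∈{4}] r1c4 has the single candidate 4 ⇒ r1c4=4.
Step 11. [r5c1∈{4}] nothing but 4 survives at r5c1. So r5c1=4.
Step 12. [r2c6∈{1}] r2c6's peers cover all but 1, so r2c6=1.
Step 13. [r4c5∈{1}] nothing but 1 survives at r4c5. So r4c5=1.
Step 14. [r3c6∈{3}] r3c6 has the single candidate 3 ⇒ r3c6=3.
Step 15. [r6c2∈{5}] only 5 remains possible at r6c2 ⇒ r6c2=5.
Step 16. [r4c3∈{5}] nothing but 5 survives at r4c3 ⇒ r4c3=5.
Step 17. [r3c3∈{6}] nothing but 6 survives at r3c3, so r3c3=6.
Step 18. [r1c1∈{3}] r1c1 is down to just 3. So r1c1=3.
Step 19. [r2c4∈{2}] r2c4 is down to just 2, so r2c4=2.
Step 20. [r5c6∈{5}] nothing but 5 survives at r5c6 ⇒ r5c6=5.

Answer: 3 2 1 4 5 6 / 5 6 4 2 3 1 / 1 4 6 5 2 3 / 2 3 5 6 1 4 / 4 1 2 3 6 5 / 6 5 3 1 4 2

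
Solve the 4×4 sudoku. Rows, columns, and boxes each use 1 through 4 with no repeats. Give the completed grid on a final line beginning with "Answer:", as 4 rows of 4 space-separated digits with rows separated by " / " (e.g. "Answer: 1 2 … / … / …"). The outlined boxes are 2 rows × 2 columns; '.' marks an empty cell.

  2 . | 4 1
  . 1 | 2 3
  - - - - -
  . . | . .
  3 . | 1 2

Step 1. [r3c4∈{4}] nothing but 4 survives at r3c4, so r3c4=4.
Step 2. [r1c2∈{3}] r1c2 has the single candidate 3 ⇒ r1c2=3.
Step 3. [r2c1∈{4}] nothing but 4 survives at r2c1. So r2c1=4.
Step 4. [r3c3∈{3}] only 3 remains possible at r3c3 ⇒ r3c3=3.
Step 5. [r3c1∈{1}] r3c1 has the single candidate 1. So r3c1=1.
Step 6. [r4c2∈{4}] r4c2 has the single candidate 4. So r4c2=4.
Step 7. [r3c2∈{2}] r3c2's peers cover all but 2. So r3c2=2.

Answer: 2 3 4 1 / 4 1 2 3 / 1 2 3 4 / 3 4 1 2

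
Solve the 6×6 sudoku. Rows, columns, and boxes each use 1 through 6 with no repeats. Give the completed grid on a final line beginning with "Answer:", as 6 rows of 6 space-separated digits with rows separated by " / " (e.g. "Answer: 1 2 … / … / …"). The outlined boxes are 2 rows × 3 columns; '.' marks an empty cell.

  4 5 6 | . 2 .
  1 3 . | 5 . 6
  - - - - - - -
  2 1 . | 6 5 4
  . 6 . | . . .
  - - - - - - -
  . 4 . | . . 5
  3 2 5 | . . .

Step 1. [r6c6∈{1}] r6c6 has the single candidate 1. So r6c6=1.
Step 2. [r1c6∈{3}] r1c6 is down to just 3 ⇒ r1c6=3.
Step 3. [r5c4∈{2,3}] across row 5, 2 lands solely at r5c4. So r5c4=2.
Step 4. [r4c4∈{1,3}] across col 4, 3 lands solely at r4c4, so r4c4=3.
Step 5. [r6c5∈{4,6}] r6c5 is the only open cell in row 6 admitting 6. So r6c5=6.
Step 6. [r5c5∈{3}] only 3 remains possible at r5c5 ⇒ r5c5=3.
Step 7. [r4c1∈{5}] r4c1 has the single candidate 5 ⇒ r4c1=5.
Step 8. [r5c1∈{6}] nothing but 6 survives at r5c1 ⇒ r5c1=6.
Step 9. [r6c4∈{4}] nothing but 4 survives at r6c4. So r6c4=4.
Step 10. [r3c3∈{3}] r3c3's peers cover all but 3. So r3c3=3.
Step 11. [r2c5∈{4}] r2c5 is down to just 4, so r2c5=4.
Step 12. [r5c3∈{1}] nothing but 1 survives at r5c3 ⇒ r5c3=1.
Step 13. [r2c3∈{2}] r2c3 is down to just 2 ⇒ r2c3=2.
Step 14. [r1c4∈{1}] r1c4 is down to just 1 ⇒ r1c4=1.
Step 15. [r4c6∈{2}] r4c6's peers cover all but 2 ⇒ r4c6=2.
Step 16. [r4c3∈{4}] only 4 remains possible at r4c3. So r4c3=4.
Step 17. [r4c5∈{1}] r4c5 has the single candidate 1 ⇒ r4c5=1.

Answer: 4 5 6 1 2 3 / 1 3 2 5 4 6 / 2 1 3 6 5 4 / 5 6 4 3 1 2 / 6 4 1 2 3 5 / 3 2 5 4 6 1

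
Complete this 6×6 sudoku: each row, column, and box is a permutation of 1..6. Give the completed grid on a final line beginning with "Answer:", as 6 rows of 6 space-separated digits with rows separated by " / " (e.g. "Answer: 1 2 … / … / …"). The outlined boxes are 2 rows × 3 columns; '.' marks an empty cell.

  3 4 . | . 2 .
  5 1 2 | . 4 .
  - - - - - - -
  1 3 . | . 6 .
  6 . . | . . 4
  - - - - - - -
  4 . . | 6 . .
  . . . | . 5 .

Step 1. [r4c3∈{5}] r4c3 is down to just 5. So r4c3=5.
Step 2. [r6c1∈{2}] r6c1 is down to just 2. So r6c1=2.
Step 3. [r5c6∈{1,2,3}] r5c6 is the only open cell in row 5 admitting 2, so r5c6=2.
Step 4. [r2c4∈{3}] only 3 remains possible at r2c4. So r2c4=3.
Step 5. [r6c6∈{1,3}] r6c6 is the only open cell in col 6 admitting 3 ⇒ r6c6=3.
Step 6. [r1c6∈{1,5,6}] col 6 places 1 nowhere but r1c6 ⇒ r1c6=1.
Step 7. [r5c5∈{1}] r5c5's peers cover all but 1, so r5c5=1.
Step 8. [r3c4∈{2,5}] in row 3, 2 fits only at r3c4. So r3c4=2.
Step 9. [r6c2∈{6}] r6c2 is down to just 6. So r6c2=6.
Step 10. [r6c4∈{4}] r6c4 is down to just 4, so r6c4=4.
Step 11. [r1c4∈{5}] r1c4's peers cover all but 5 ⇒ r1c4=5.
Step 12. [r1c3∈{6}] r1c3 has the single candidate 6 ⇒ r1c3=6.
Step 13. [r4c4∈{1}] r4c4's peers cover all but 1. So r4c4=1.
Step 14. [r5c2∈{5}] nothing but 5 survives at r5c2, so r5c2=5.
Step 15. [r4c2∈{2}] r4c2's peers cover all but 2. So r4c2=2.
Step 16. [r3c6∈{5}] only 5 remains possible at r3c6 ⇒ r3c6=5.
Step 17. [r2c6∈{6}] r2c6's peers cover all but 6 ⇒ r2c6=6.
Step 18. [r4c5∈{3}] nothing but 3 survives at r4c5. So r4c5=3.
Step 19. [r3c3∈{4}] r3c3 is down to just 4 ⇒ r3c3=4.
Step 20. [r6c3∈{1}] only 1 remains possible at r6c3 ⇒ r6c3=1.
Step 21. [r5c3∈{3}] only 3 remains possible at r5c3 ⇒ r5c3=3.

Answer: 3 4 6 5 2 1 / 5 1 2 3 4 6 / 1 3 4 2 6 5 / 6 2 5 1 3 4 / 4 5 3 6 1 2 / 2 6 1 4 5 3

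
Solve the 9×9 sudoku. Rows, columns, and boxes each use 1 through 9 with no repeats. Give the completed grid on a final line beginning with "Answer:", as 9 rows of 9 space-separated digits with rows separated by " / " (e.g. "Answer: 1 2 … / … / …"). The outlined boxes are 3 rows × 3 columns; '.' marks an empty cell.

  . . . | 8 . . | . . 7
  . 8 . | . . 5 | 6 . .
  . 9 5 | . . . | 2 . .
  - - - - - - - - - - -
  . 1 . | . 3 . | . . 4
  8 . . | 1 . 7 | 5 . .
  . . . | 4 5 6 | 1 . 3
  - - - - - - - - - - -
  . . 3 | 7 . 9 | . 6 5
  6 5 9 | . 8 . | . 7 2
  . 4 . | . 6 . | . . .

Step 1. [r7c2∈{2}] r7c2 is down to just 2, so r7c2=2.
Step 2. [r7c1∈{1}] r7c1 has the single candidate 1, so r7c1=1.
Step 3. [r6c8∈{2,8,9}] 8 has one home in row 6: r6c8, so r6c8=8.
Step 4. [r8c4∈{3}] only 3 remains possible at r8c4, so r8c4=3.
Step 5. [r9c1∈{7}] nothing but 7 survives at r9c1 ⇒ r9c1=7.
Step 6. [r2c3∈{1,2,4,7}] 7 has one home in box 1: r2c3, so r2c3=7.
Step 7. [r1c3∈{1,2,4,6}] r1c3 is the only open cell in col 3 admitting 1, so r1c3=1.
Step 8. [r7c5∈{4}] r7c5 is down to just 4 ⇒ r7c5=4.
Step 9. [r6c3∈{2}] only 2 remains possible at r6c3 ⇒ r6c3=2.
Step 10. [r5c9∈{6,9}] r5c9 is the only open cell in col 9 admitting 6, so r5c9=6.
Step 11. [r1c8∈{3,4,5,9}] 5 has one home in row 1: r1c8 ⇒ r1c8=5.
Step 12. [r3c9∈{1,8}] row 3 places 8 nowhere but r3c9. So r3c9=8.
Step 13. [r8c6∈{1}] nothing but 1 survives at r8c6 ⇒ r8c6=1.
Step 14. [r9c6∈{2}] r9c6 is down to just 2 ⇒ r9c6=2.
Step 15. [r1c2∈{3,6}] r1c2 is the only open cell in row 1 admitting 6. So r1c2=6.
Step 16. [r8c7∈{4}] r8c7's peers cover all but 4, so r8c7=4.
Step 17. [r7c7∈{8}] r7c7's peers cover all but 8 ⇒ r7c7=8.
Step 18. [r4c1∈{5,9}] 5 has one home in row 4: r4c1 ⇒ r4c1=5.
Step 19. [r3c5∈{1,7}] row 3 places 7 nowhere but r3c5. So r3c5=7.
Step 20. [r3c8∈{1,3,4}] 1 has one home in row 3: r3c8 ⇒ r3c8=1.
Step 21. [r2c9∈{9}] r2c9 has the single candidate 9 ⇒ r2c9=9.
Step 22. [r4c4∈{2,9}] in col 4, 9 fits only at r4c4, so r4c4=9.
Step 23. [r1c7∈{3}] r1c7's peers cover all but 3, so r1c7=3.
Step 24. [r2c4∈{2}] r2c4's peers cover all but 2 ⇒ r2c4=2.
Step 25. [r5c8∈{2,9}] row 5 places 9 nowhere but r5c8, so r5c8=9.
Step 26. [r1c6∈{4}] r1c6 has the single candidate 4, so r1c6=4.
Step 27. [r2c1∈{3,4}] r2c1 is the only open cell in row 2 admitting 3. So r2c1=3.
Step 28. [r5c3∈{4}] r5c3 is down to just 4. So r5c3=4.
Step 29. [r4c8∈{2}] only 2 remains possible at r4c8, so r4c8=2.
Step 30. [r9c4∈{5}] r9c4's peers cover all but 5 ⇒ r9c4=5.
Step 31. [r4c3∈{6}] only 6 remains possible at r4c3 ⇒ r4c3=6.
Step 32. [r5c2∈{3}] only 3 remains possible at r5c2, so r5c2=3.
Step 33. [r4c6∈{8}] r4c6's peers cover all but 8. So r4c6=8.
Step 34. [r4c7∈{7}] r4c7 is down to just 7. So r4c7=7.
Step 35. [r6c2∈{7}] only 7 remains possible at r6c2, so r6c2=7.
Step 36. [r9c8∈{3}] only 3 remains possible at r9c8 ⇒ r9c8=3.
Step 37. [r9c7∈{9}] nothing but 9 survives at r9c7. So r9c7=9.
Step 38. [r9c9∈{1}] r9c9 has the single candidate 1 ⇒ r9c9=1.
Step 39. [r2c5∈{1}] r2c5 is down to just 1 ⇒ r2c5=1.
Step 40. [r9c3∈{8}] nothing but 8 survives at r9c3. So r9c3=8.
Step 41. [r3c1∈{4}] r3c1 has the single candidate 4. So r3c1=4.
Step 42. [r3c4∈{6}] r3c4's peers cover all but 6, so r3c4=6.
Step 43. [r1c5∈{9}] r1c5 is down to just 9 ⇒ r1c5=9.
Step 44. [r6c1∈{9}] only 9 remains possible at r6c1, so r6c1=9.
Step 45. [r3c6∈{3}] r3c6 has the single candidate 3. So r3c6=3.
Step 46. [r2c8∈{4}] r2c8's peers cover all but 4. So r2c8=4.
Step 47. [r5c5∈{2}] r5c5 has the single candidate 2 ⇒ r5c5=2.
Step 48. [r1c1∈{2}] only 2 remains possible at r1c1, so r1c1=2.

Answer: 2 6 1 8 9 4 3 5 7 / 3 8 7 2 1 5 6 4 9 / 4 9 5 6 7 3 2 1 8 / 5 1 6 9 3 8 7 2 4 / 8 3 4 1 2 7 5 9 6 / 9 7 2 4 5 6 1 8 3 / 1 2 3 7 4 9 8 6 5 / 6 5 9 3 8 1 4 7 2 / 7 4 8 5 6 2 9 3 1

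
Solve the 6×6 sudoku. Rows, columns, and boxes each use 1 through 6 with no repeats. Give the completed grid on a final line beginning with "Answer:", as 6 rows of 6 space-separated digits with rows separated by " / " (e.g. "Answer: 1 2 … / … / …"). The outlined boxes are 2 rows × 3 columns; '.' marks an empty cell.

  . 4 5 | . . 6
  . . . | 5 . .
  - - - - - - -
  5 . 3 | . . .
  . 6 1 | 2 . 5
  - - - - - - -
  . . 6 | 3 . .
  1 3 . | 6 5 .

Step 1. [r2c6∈{1,2,3,4}] across col 6, 3 lands solely at r2c6 ⇒ r2c6=3.
Step 2. [r2c3∈{2}] r2c3's peers cover all but 2, so r2c3=2.
Step 3. [r5c1∈{2,4}] col 1 places 2 nowhere but r5c1. So r5c1=2.
Step 4. [r3c4∈{1,4}] in col 4, 4 fits only at r3c4 ⇒ r3c4=4.
Step 5. [r1c4∈{1}] only 1 remains possible at r1c4 ⇒ r1c4=1.
Step 6. [r3c6∈{1}] only 1 remains possible at r3c6 ⇒ r3c6=1.
Step 7. [r5c6∈{4}] r5c6 is down to just 4, so r5c6=4.
Step 8. [r2c5∈{4}] r2c5's peers cover all but 4, so r2c5=4.
Step 9. [r2c1∈{6}] r2c1's peers cover all but 6, so r2c1=6.
Step 10. [r4c1∈{4}] r4c1 has the single candidate 4. So r4c1=4.
Step 11. [r3c2∈{2}] r3c2 is down to just 2, so r3c2=2.
Step 12. [r1c1∈{3}] nothing but 3 survives at r1c1. So r1c1=3.
Step 13. [r1c5∈{2}] r1c5 has the single candidate 2, so r1c5=2.
Step 14. [r4c5∈{3}] only 3 remains possible at r4c5, so r4c5=3.
Step 15. [r5c5∈{1}] nothing but 1 survives at r5c5 ⇒ r5c5=1.
Step 16. [r2c2∈{1}] r2c2 has the single candidate 1, so r2c2=1.
Step 17. [r6c6∈{2}] r6c6 is down to just 2. So r6c6=2.
Step 18. [r6c3∈{4}] r6c3 is down to just 4, so r6c3=4.
Step 19. [r3c5∈{6}] only 6 remains possible at r3c5. So r3c5=6.
Step 20. [r5c2∈{5}] nothing but 5 survives at r5c2. So r5c2=5.

Answer: 3 4 5 1 2 6 / 6 1 2 5 4 3 / 5 2 3 4 6 1 / 4 6 1 2 3 5 / 2 5 6 3 1 4 / 1 3 4 6 5 2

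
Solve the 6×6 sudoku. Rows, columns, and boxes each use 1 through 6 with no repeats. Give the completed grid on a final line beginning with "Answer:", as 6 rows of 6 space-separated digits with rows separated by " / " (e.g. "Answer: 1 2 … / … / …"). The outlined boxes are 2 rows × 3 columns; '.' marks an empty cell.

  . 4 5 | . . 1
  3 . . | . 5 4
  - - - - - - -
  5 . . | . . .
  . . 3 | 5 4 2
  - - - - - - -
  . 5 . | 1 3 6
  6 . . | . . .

Step 1. [r3c3∈{1,2,4,6}] in row 3, 4 fits only at r3c3, so r3c3=4.
Step 2. [r1c1∈{2}] nothing but 2 survives at r1c1. So r1c1=2.
Step 3. [r4c2∈{1,6}] row 4 places 6 nowhere but r4c2. So r4c2=6.
Step 4. [r6c5∈{2}] only 2 remains possible at r6c5, so r6c5=2.
Step 5. [r1c5∈{6}] only 6 remains possible at r1c5 ⇒ r1c5=6.
Step 6. [r2c2∈{1}] r2c2 has the single candidate 1, so r2c2=1.
Step 7. [r3c6∈{3}] nothing but 3 survives at r3c6 ⇒ r3c6=3.
Step 8. [r5c3∈{2}] r5c3's peers cover all but 2 ⇒ r5c3=2.
Step 9. [r2c4∈{2}] only 2 remains possible at r2c4, so r2c4=2.
Step 10. [r3c2∈{2}] only 2 remains possible at r3c2 ⇒ r3c2=2.
Step 11. [r4c1∈{1}] r4c1 is down to just 1. So r4c1=1.
Step 12. [r1c4∈{3}] nothing but 3 survives at r1c4, so r1c4=3.
Step 13. [r6c2∈{3}] r6c2 has the single candidate 3. So r6c2=3.
Step 14. [r6c4∈{4}] r6c4's peers cover all but 4, so r6c4=4.
Step 15. [r5c1∈{4}] r5c1 has the single candidate 4. So r5c1=4.
Step 16. [r3c4∈{6}] r3c4 has the single candidate 6 ⇒ r3c4=6.
Step 17. [r2c3∈{6}] only 6 remains possible at r2c3. So r2c3=6.
Step 18. [r6c6∈{5}] r6c6 has the single candidate 5. So r6c6=5.
Step 19. [r6c3∈{1}] r6c3's peers cover all but 1, so r6c3=1.
Step 20. [r3c5∈{1}] r3c5's peers cover all but 1 ⇒ r3c5=1.

Answer: 2 4 5 3 6 1 / 3 1 6 2 5 4 / 5 2 4 6 1 3 / 1 6 3 5 4 2 / 4 5 2 1 3 6 / 6 3 1 4 2 5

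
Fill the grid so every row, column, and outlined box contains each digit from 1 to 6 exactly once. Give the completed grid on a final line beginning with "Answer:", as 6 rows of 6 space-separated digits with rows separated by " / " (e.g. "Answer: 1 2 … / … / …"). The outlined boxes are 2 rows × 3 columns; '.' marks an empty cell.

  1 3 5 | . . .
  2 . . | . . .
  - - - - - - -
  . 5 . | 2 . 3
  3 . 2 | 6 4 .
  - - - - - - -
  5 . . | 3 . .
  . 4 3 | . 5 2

Step 1. [r2c2∈{6}] r2c2's peers cover all but 6, so r2c2=6.
Step 2. [r3c5∈{1}] r3c5 is down to just 1. So r3c5=1.
Step 3. [r5c6∈{1,4,6}] in row 5, 4 fits only at r5c6 ⇒ r5c6=4.
Step 4. [r2c4∈{1,4,5}] across col 4, 5 lands solely at r2c4 ⇒ r2c4=5.
Step 5. [r5c3∈{1,6}] 1 has one home in col 3: r5c3. So r5c3=1.
Step 6. [r3c1∈{4,6}] across col 1, 4 lands solely at r3c1 ⇒ r3c1=4.
Step 7. [r1c5∈{2,6}] across row 1, 2 lands solely at r1c5, so r1c5=2.
Step 8. [r2c6∈{1}] r2c6's peers cover all but 1 ⇒ r2c6=1.
Step 9. [r2c3∈{4}] r2c3's peers cover all but 4, so r2c3=4.
Step 10. [r6c4∈{1}] r6c4's peers cover all but 1 ⇒ r6c4=1.
Step 11. [r4c2∈{1}] r4c2 has the single candidate 1 ⇒ r4c2=1.
Step 12. [r4c6∈{5}] only 5 remains possible at r4c6, so r4c6=5.
Step 13. [r6c1∈{6}] only 6 remains possible at r6c1 ⇒ r6c1=6.
Step 14. [r1c4∈{4}] r1c4's peers cover all but 4 ⇒ r1c4=4.
Step 15. [r1c6∈{6}] r1c6 has the single candidate 6. So r1c6=6.
Step 16. [r5c2∈{2}] nothing but 2 survives at r5c2, so r5c2=2.
Step 17. [r3c3∈{6}] nothing but 6 survives at r3c3 ⇒ r3c3=6.
Step 18. [r2c5∈{3}] r2c5 has the single candidate 3. So r2c5=3.
Step 19. [r5c5∈{6}] only 6 remains possible at r5c5 ⇒ r5c5=6.

Answer: 1 3 5 4 2 6 / 2 6 4 5 3 1 / 4 5 6 2 1 3 / 3 1 2 6 4 5 / 5 2 1 3 6 4 / 6 4 3 1 5 2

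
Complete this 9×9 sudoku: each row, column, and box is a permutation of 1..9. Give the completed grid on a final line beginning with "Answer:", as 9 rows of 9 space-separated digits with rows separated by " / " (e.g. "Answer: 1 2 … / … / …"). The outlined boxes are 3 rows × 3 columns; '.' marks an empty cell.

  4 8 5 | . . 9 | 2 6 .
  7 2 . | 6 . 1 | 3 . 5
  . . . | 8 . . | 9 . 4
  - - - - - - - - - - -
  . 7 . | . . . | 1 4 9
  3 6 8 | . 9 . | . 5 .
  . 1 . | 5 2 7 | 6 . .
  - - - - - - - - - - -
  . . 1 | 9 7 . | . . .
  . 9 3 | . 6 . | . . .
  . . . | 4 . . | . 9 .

Step 1. [r9c2∈{5}] r9c2 has the single candidate 5 ⇒ r9c2=5.
Step 2. [r8c4∈{1,2}] col 4 places 2 nowhere but r8c4 ⇒ r8c4=2.
Step 3. [r8c1∈{8}] nothing but 8 survives at r8c1 ⇒ r8c1=8.
Step 4. [r7c8∈{2,3,8}] across col 8, 2 lands solely at r7c8. So r7c8=2.
Step 5. [r1c5∈{3}] r1c5 has the single candidate 3 ⇒ r1c5=3.
Step 6. [r9c3∈{2,6,7}] col 3 places 7 nowhere but r9c3, so r9c3=7.
Step 7. [r9c7∈{8}] r9c7 has the single candidate 8 ⇒ r9c7=8.
Step 8. [r1c9∈{1,7}] r1c9 is the only open cell in row 1 admitting 1 ⇒ r1c9=1.
Step 9. [r7c6∈{3,5,8}] 8 has one home in row 7: r7c6 ⇒ r7c6=8.
Step 10. [r7c1∈{6}] only 6 remains possible at r7c1, so r7c1=6.
Step 11. [r8c9∈{7}] only 7 remains possible at r8c9. So r8c9=7.
Step 12. [r8c7∈{4,5}] in row 8, 4 fits only at r8c7, so r8c7=4.
Step 13. [r7c9∈{3}] r7c9 has the single candidate 3, so r7c9=3.
Step 14. [r4c6∈{3,6}] in row 4, 6 fits only at r4c6 ⇒ r4c6=6.
Step 15. [r6c9∈{8}] r6c9 is down to just 8, so r6c9=8.
Step 16. [r6c3∈{4,9}] 4 has one home in row 6: r6c3. So r6c3=4.
Step 17. [r9c1∈{2}] nothing but 2 survives at r9c1, so r9c1=2.
Step 18. [r8c6∈{5}] r8c6 has the single candidate 5, so r8c6=5.
Step 19. [r3c1∈{1}] r3c1's peers cover all but 1. So r3c1=1.
Step 20. [r2c5∈{4}] r2c5's peers cover all but 4 ⇒ r2c5=4.
Step 21. [r4c5∈{8}] r4c5 is down to just 8. So r4c5=8.
Step 22. [r9c6∈{3}] r9c6 is down to just 3, so r9c6=3.
Step 23. [r2c8∈{8}] only 8 remains possible at r2c8. So r2c8=8.
Step 24. [r9c9∈{6}] r9c9 has the single candidate 6 ⇒ r9c9=6.
Step 25. [r6c1∈{9}] r6c1's peers cover all but 9, so r6c1=9.
Step 26. [r5c7∈{7}] r5c7's peers cover all but 7, so r5c7=7.
Step 27. [r2c3∈{9}] r2c3's peers cover all but 9. So r2c3=9.
Step 28. [r4c1∈{5}] only 5 remains possible at r4c1 ⇒ r4c1=5.
Step 29. [r3c8∈{7}] r3c8 is down to just 7 ⇒ r3c8=7.
Step 30. [r1c4∈{7}] r1c4's peers cover all but 7 ⇒ r1c4=7.
Step 31. [r4c4∈{3}] r4c4 has the single candidate 3 ⇒ r4c4=3.
Step 32. [r5c9∈{2}] r5c9 is down to just 2, so r5c9=2.
Step 33. [r3c5∈{5}] nothing but 5 survives at r3c5. So r3c5=5.
Step 34. [r6c8∈{3}] only 3 remains possible at r6c8 ⇒ r6c8=3.
Step 35. [r3c6∈{2}] nothing but 2 survives at r3c6, so r3c6=2.
Step 36. [r4c3∈{2}] r4c3's peers cover all but 2, so r4c3=2.
Step 37. [r7c2∈{4}] r7c2 has the single candidate 4 ⇒ r7c2=4.
Step 38. [r3c2∈{3}] r3c2's peers cover all but 3. So r3c2=3.
Step 39. [r7c7∈{5}] nothing but 5 survives at r7c7 ⇒ r7c7=5.
Step 40. [r8c8∈{1}] r8c8 has the single candidate 1. So r8c8=1.
Step 41. [r9c5∈{1}] r9c5 is down to just 1 ⇒ r9c5=1.
Step 42. [r3c3∈{6}] nothing but 6 survives at r3c3. So r3c3=6.
Step 43. [r5c6∈{4}] r5c6 is down to just 4 ⇒ r5c6=4.
Step 44. [r5c4∈{1}] r5c4's peers cover all but 1, so r5c4=1.

Answer: 4 8 5 7 3 9 2 6 1 / 7 2 9 6 4 1 3 8 5 / 1 3 6 8 5 2 9 7 4 / 5 7 2 3 8 6 1 4 9 / 3 6 8 1 9 4 7 5 2 / 9 1 4 5 2 7 6 3 8 / 6 4 1 9 7 8 5 2 3 / 8 9 3 2 6 5 4 1 7 / 2 5 7 4 1 3 8 9 6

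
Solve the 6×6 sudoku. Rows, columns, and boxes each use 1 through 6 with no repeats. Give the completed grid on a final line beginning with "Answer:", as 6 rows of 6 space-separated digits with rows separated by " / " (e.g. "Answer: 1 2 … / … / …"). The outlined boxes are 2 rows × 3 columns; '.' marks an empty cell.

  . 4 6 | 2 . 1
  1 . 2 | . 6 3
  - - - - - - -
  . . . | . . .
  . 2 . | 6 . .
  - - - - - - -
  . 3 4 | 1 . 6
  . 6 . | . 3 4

Step 1. [r4c6∈{5}] only 5 remains possible at r4c6 ⇒ r4c6=5.
Step 2. [r3c2∈{1,5}] 1 has one home in col 2: r3c2. So r3c2=1.
Step 3. [r6c4∈{5}] only 5 remains possible at r6c4. So r6c4=5.
Step 4. [r3c4∈{3,4}] 3 has one home in col 4: r3c4. So r3c4=3.
Step 5. [r5c1∈{2,5}] 5 has one home in row 5: r5c1 ⇒ r5c1=5.
Step 6. [r4c5∈{1,4}] row 4 places 1 nowhere but r4c5, so r4c5=1.
Step 7. [r4c1∈{3,4}] across row 4, 4 lands solely at r4c1. So r4c1=4.
Step 8. [r5c5∈{2}] only 2 remains possible at r5c5, so r5c5=2.
Step 9. [r4c3∈{3}] r4c3 has the single candidate 3. So r4c3=3.
Step 10. [r3c3∈{5}] nothing but 5 survives at r3c3 ⇒ r3c3=5.
Step 11. [r6c1∈{2}] r6c1 is down to just 2 ⇒ r6c1=2.
Step 12. [r3c6∈{2}] r3c6's peers cover all but 2 ⇒ r3c6=2.
Step 13. [r6c3∈{1}] r6c3 has the single candidate 1 ⇒ r6c3=1.
Step 14. [r3c1∈{6}] only 6 remains possible at r3c1 ⇒ r3c1=6.
Step 15. [r1c1∈{3}] nothing but 3 survives at r1c1. So r1c1=3.
Step 16. [r2c4∈{4}] only 4 remains possible at r2c4 ⇒ r2c4=4.
Step 17. [r3c5∈{4}] nothing but 4 survives at r3c5, so r3c5=4.
Step 18. [r2c2∈{5}] only 5 remains possible at r2c2. So r2c2=5.
Step 19. [r1c5∈{5}] nothing but 5 survives at r1c5. So r1c5=5.

Answer: 3 4 6 2 5 1 / 1 5 2 4 6 3 / 6 1 5 3 4 2 / 4 2 3 6 1 5 / 5 3 4 1 2 6 / 2 6 1 5 3 4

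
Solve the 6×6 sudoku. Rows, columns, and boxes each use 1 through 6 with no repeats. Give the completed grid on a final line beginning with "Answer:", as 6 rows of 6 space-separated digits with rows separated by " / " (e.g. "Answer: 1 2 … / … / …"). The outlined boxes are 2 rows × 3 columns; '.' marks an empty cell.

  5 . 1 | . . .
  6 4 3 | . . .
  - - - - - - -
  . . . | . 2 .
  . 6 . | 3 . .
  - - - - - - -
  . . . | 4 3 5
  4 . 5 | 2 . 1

Step 1. [r4c6∈{4}] nothing but 4 survives at r4c6. So r4c6=4.
Step 2. [r1c4∈{6}] r1c4 has the single candidate 6. So r1c4=6.
Step 3. [r4c5∈{1,5}] row 4 places 5 nowhere but r4c5 ⇒ r4c5=5.
Step 4. [r4c1∈{1,2}] r4c1 is the only open cell in row 4 admitting 1, so r4c1=1.
Step 5. [r1c2∈{2}] nothing but 2 survives at r1c2 ⇒ r1c2=2.
Step 6. [r2c4∈{1,5}] r2c4 is the only open cell in row 2 admitting 5, so r2c4=5.
Step 7. [r5c1∈{2}] r5c1 has the single candidate 2 ⇒ r5c1=2.
Step 8. [r3c1∈{3}] r3c1 has the single candidate 3, so r3c1=3.
Step 9. [r6c2∈{3}] r6c2's peers cover all but 3 ⇒ r6c2=3.
Step 10. [r5c2∈{1}] r5c2 is down to just 1. So r5c2=1.
Step 11. [r3c4∈{1}] only 1 remains possible at r3c4 ⇒ r3c4=1.
Step 12. [r2c6∈{2}] nothing but 2 survives at r2c6 ⇒ r2c6=2.
Step 13. [r1c6∈{3}] nothing but 3 survives at r1c6. So r1c6=3.
Step 14. [r4c3∈{2}] only 2 remains possible at r4c3. So r4c3=2.
Step 15. [r1c5∈{4}] r1c5 has the single candidate 4, so r1c5=4.
Step 16. [r3c3∈{4}] r3c3's peers cover all but 4 ⇒ r3c3=4.
Step 17. [r3c2∈{5}] r3c2 is down to just 5. So r3c2=5.
Step 18. [r3c6∈{6}] r3c6 has the single candidate 6 ⇒ r3c6=6.
Step 19. [r5c3∈{6}] r5c3's peers cover all but 6. So r5c3=6.
Step 20. [r6c5∈{6}] nothing but 6 survives at r6c5, so r6c5=6.
Step 21. [r2c5∈{1}] r2c5 is down to just 1, so r2c5=1.

Answer: 5 2 1 6 4 3 / 6 4 3 5 1 2 / 3 5 4 1 2 6 / 1 6 2 3 5 4 / 2 1 6 4 3 5 / 4 3 5 2 6 1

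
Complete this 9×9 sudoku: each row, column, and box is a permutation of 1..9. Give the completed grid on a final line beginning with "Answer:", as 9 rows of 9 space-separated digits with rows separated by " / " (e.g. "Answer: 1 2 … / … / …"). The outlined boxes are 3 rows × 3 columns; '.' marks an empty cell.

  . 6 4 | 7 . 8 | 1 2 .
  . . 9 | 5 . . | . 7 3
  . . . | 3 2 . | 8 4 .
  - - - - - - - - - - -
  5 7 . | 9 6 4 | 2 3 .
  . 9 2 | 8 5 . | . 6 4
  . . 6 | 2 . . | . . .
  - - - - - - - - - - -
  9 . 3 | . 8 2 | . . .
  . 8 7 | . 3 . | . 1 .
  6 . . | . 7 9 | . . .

Step 1. [r7c8∈{5}] r7c8 is down to just 5. So r7c8=5.
Step 2. [r6c5∈{1}] r6c5's peers cover all but 1. So r6c5=1.
Step 3. [r3c9∈{5,6,9}] r3c9 is the only open cell in row 3 admitting 9, so r3c9=9.
Step 4. [r5c1∈{1,3}] row 5 places 1 nowhere but r5c1, so r5c1=1.
Step 5. [r5c7∈{7}] only 7 remains possible at r5c7, so r5c7=7.
Step 6. [r2c7∈{6}] nothing but 6 survives at r2c7, so r2c7=6.
Step 7. [r7c7∈{4}] only 4 remains possible at r7c7 ⇒ r7c7=4.
Step 8. [r7c2∈{1}] nothing but 1 survives at r7c2, so r7c2=1.
Step 9. [r6c2∈{3,4}] in col 2, 3 fits only at r6c2 ⇒ r6c2=3.
Step 10. [r9c2∈{2,4,5}] r9c2 is the only open cell in col 2 admitting 4. So r9c2=4.
Step 11. [r7c4∈{6}] only 6 remains possible at r7c4 ⇒ r7c4=6.
Step 12. [r9c8∈{8}] r9c8's peers cover all but 8 ⇒ r9c8=8.
Step 13. [r8c1∈{2}] r8c1 is down to just 2 ⇒ r8c1=2.
Step 14. [r3c3∈{1,5}] r3c3 is the only open cell in col 3 admitting 1, so r3c3=1.
Step 15. [r6c7∈{5,9}] r6c7 is the only open cell in col 7 admitting 5 ⇒ r6c7=5.
Step 16. [r4c3∈{8}] only 8 remains possible at r4c3 ⇒ r4c3=8.
Step 17. [r1c9∈{5}] only 5 remains possible at r1c9 ⇒ r1c9=5.
Step 18. [r2c2∈{2}] r2c2's peers cover all but 2 ⇒ r2c2=2.
Step 19. [r8c6∈{5}] only 5 remains possible at r8c6, so r8c6=5.
Step 20. [r6c6∈{7}] r6c6 is down to just 7. So r6c6=7.
Step 21. [r8c4∈{4}] r8c4's peers cover all but 4. So r8c4=4.
Step 22. [r9c4∈{1}] only 1 remains possible at r9c4 ⇒ r9c4=1.
Step 23. [r3c6∈{6}] r3c6 is down to just 6, so r3c6=6.
Step 24. [r8c7∈{9}] r8c7 has the single candidate 9. So r8c7=9.
Step 25. [r9c3∈{5}] r9c3 has the single candidate 5 ⇒ r9c3=5.
Step 26. [r9c9∈{2}] nothing but 2 survives at r9c9 ⇒ r9c9=2.
Step 27. [r2c6∈{1}] r2c6 is down to just 1 ⇒ r2c6=1.
Step 28. [r6c9∈{8}] r6c9's peers cover all but 8, so r6c9=8.
Step 29. [r8c9∈{6}] r8c9's peers cover all but 6. So r8c9=6.
Step 30. [r1c5∈{9}] r1c5 has the single candidate 9 ⇒ r1c5=9.
Step 31. [r6c1∈{4}] only 4 remains possible at r6c1. So r6c1=4.
Step 32. [r7c9∈{7}] r7c9 is down to just 7. So r7c9=7.
Step 33. [r2c1∈{8}] r2c1 has the single candidate 8. So r2c1=8.
Step 34. [r1c1∈{3}] r1c1's peers cover all but 3. So r1c1=3.
Step 35. [r4c9∈{1}] nothing but 1 survives at r4c9, so r4c9=1.
Step 36. [r2c5∈{4}] only 4 remains possible at r2c5 ⇒ r2c5=4.
Step 37. [r9c7∈{3}] r9c7 is down to just 3. So r9c7=3.
Step 38. [r3c2∈{5}] r3c2 has the single candidate 5. So r3c2=5.
Step 39. [r6c8∈{9}] only 9 remains possible at r6c8 ⇒ r6c8=9.
Step 40. [r5c6∈{3}] only 3 remains possible at r5c6, so r5c6=3.
Step 41. [r3c1∈{7}] r3c1's peers cover all but 7, so r3c1=7.

Answer: 3 6 4 7 9 8 1 2 5 / 8 2 9 5 4 1 6 7 3 / 7 5 1 3 2 6 8 4 9 / 5 7 8 9 6 4 2 3 1 / 1 9 2 8 5 3 7 6 4 / 4 3 6 2 1 7 5 9 8 / 9 1 3 6 8 2 4 5 7 / 2 8 7 4 3 5 9 1 6 / 6 4 5 1 7 9 3 8 2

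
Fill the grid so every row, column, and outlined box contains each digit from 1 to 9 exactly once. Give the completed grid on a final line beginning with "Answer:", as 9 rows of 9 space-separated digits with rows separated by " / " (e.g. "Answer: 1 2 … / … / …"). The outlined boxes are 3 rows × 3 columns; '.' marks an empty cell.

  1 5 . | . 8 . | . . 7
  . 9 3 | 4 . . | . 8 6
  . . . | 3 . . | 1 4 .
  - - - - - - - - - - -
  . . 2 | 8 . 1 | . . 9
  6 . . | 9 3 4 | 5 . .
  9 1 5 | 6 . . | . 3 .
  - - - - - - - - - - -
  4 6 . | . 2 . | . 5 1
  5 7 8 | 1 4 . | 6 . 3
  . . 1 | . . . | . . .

Step 1. [r2c7∈{2}] r2c7's peers cover all but 2. So r2c7=2.
Step 2. [r6c5∈{7}] nothing but 7 survives at r6c5 ⇒ r6c5=7.
Step 3. [r8c6∈{9}] r8c6 is down to just 9 ⇒ r8c6=9.
Step 4. [r2c1∈{7}] r2c1's peers cover all but 7 ⇒ r2c1=7.
Step 5. [r3c6∈{2,5,6,7}] in row 3, 7 fits only at r3c6. So r3c6=7.
Step 6. [r9c4∈{5,7}] across col 4, 5 lands solely at r9c4. So r9c4=5.
Step 7. [r8c8∈{2}] r8c8 is down to just 2 ⇒ r8c8=2.
Step 8. [r3c5∈{5,6,9}] 9 has one home in row 3: r3c5. So r3c5=9.
Step 9. [r1c6∈{2,6}] box 2 places 6 nowhere but r1c6. So r1c6=6.
Step 10. [r4c2∈{3,4}] in col 2, 4 fits only at r4c2. So r4c2=4.
Step 11. [r4c7∈{7}] r4c7's peers cover all but 7, so r4c7=7.
Step 12. [r9c2∈{2,3}] col 2 places 3 nowhere but r9c2. So r9c2=3.
Step 13. [r9c6∈{8}] r9c6 has the single candidate 8 ⇒ r9c6=8.
Step 14. [r9c9∈{4}] r9c9's peers cover all but 4, so r9c9=4.
Step 15. [r9c7∈{9}] r9c7 is down to just 9 ⇒ r9c7=9.
Step 16. [r5c9∈{2,8}] in row 5, 2 fits only at r5c9, so r5c9=2.
Step 17. [r3c1∈{2,8}] in col 1, 8 fits only at r3c1, so r3c1=8.
Step 18. [r7c7∈{8}] r7c7 is down to just 8 ⇒ r7c7=8.
Step 19. [r2c5∈{1,5}] r2c5 is the only open cell in row 2 admitting 1. So r2c5=1.
Step 20. [r3c3∈{6}] only 6 remains possible at r3c3 ⇒ r3c3=6.
Step 21. [r6c6∈{2}] r6c6 is down to just 2 ⇒ r6c6=2.
Step 22. [r7c6∈{3}] nothing but 3 survives at r7c6. So r7c6=3.
Step 23. [r7c3∈{9}] r7c3 is down to just 9, so r7c3=9.
Step 24. [r1c8∈{9}] nothing but 9 survives at r1c8. So r1c8=9.
Step 25. [r4c8∈{6}] r4c8 is down to just 6. So r4c8=6.
Step 26. [r9c1∈{2}] r9c1 is down to just 2 ⇒ r9c1=2.
Step 27. [r3c9∈{5}] only 5 remains possible at r3c9 ⇒ r3c9=5.
Step 28. [r2c6∈{5}] r2c6's peers cover all but 5, so r2c6=5.
Step 29. [r5c2∈{8}] r5c2 is down to just 8. So r5c2=8.
Step 30. [r4c5∈{5}] r4c5 has the single candidate 5 ⇒ r4c5=5.
Step 31. [r1c3∈{4}] only 4 remains possible at r1c3, so r1c3=4.
Step 32. [r6c9∈{8}] nothing but 8 survives at r6c9. So r6c9=8.
Step 33. [r1c7∈{3}] r1c7 is down to just 3. So r1c7=3.
Step 34. [r5c8∈{1}] only 1 remains possible at r5c8 ⇒ r5c8=1.
Step 35. [r7c4∈{7}] r7c4 has the single candidate 7 ⇒ r7c4=7.
Step 36. [r5c3∈{7}] r5c3 is down to just 7. So r5c3=7.
Step 37. [r9c5∈{6}] nothing but 6 survives at r9c5. So r9c5=6.
Step 38. [r3c2∈{2}] nothing but 2 survives at r3c2, so r3c2=2.
Step 39. [r4c1∈{3}] nothing but 3 survives at r4c1, so r4c1=3.
Step 40. [r6c7∈{4}] only 4 remains possible at r6c7, so r6c7=4.
Step 41. [r9c8∈{7}] r9c8 has the single candidate 7, so r9c8=7.
Step 42. [r1c4∈{2}] r1c4 has the single candidate 2. So r1c4=2.

Answer: 1 5 4 2 8 6 3 9 7 / 7 9 3 4 1 5 2 8 6 / 8 2 6 3 9 7 1 4 5 / 3 4 2 8 5 1 7 6 9 / 6 8 7 9 3 4 5 1 2 / 9 1 5 6 7 2 4 3 8 / 4 6 9 7 2 3 8 5 1 / 5 7 8 1 4 9 6 2 3 / 2 3 1 5 6 8 9 7 4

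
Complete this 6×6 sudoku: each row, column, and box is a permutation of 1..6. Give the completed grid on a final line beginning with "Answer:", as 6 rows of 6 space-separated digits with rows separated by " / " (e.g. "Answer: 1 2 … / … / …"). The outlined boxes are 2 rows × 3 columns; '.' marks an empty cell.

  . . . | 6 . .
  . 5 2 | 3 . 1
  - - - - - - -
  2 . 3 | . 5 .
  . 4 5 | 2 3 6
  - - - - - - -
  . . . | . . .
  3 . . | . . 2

Step 1. [r5c1∈{1,4,5,6}] col 1 places 5 nowhere but r5c1 ⇒ r5c1=5.
Step 2. [r2c5∈{4}] only 4 remains possible at r2c5, so r2c5=4.
Step 3. [r3c4∈{1,4}] across box 4, 1 lands solely at r3c4 ⇒ r3c4=1.
Step 4. [r5c4∈{4}] only 4 remains possible at r5c4, so r5c4=4.
Step 5. [r6c3∈{1,4,6}] 4 has one home in row 6: r6c3 ⇒ r6c3=4.
Step 6. [r5c3∈{1,6}] r5c3 is the only open cell in col 3 admitting 6. So r5c3=6.
Step 7. [r6c2∈{1}] only 1 remains possible at r6c2 ⇒ r6c2=1.
Step 8. [r1c1∈{1,4}] across row 1, 4 lands solely at r1c1. So r1c1=4.
Step 9. [r1c5∈{2}] r1c5 is down to just 2, so r1c5=2.
Step 10. [r5c5∈{1}] only 1 remains possible at r5c5, so r5c5=1.
Step 11. [r5c6∈{3}] r5c6 has the single candidate 3 ⇒ r5c6=3.
Step 12. [r6c5∈{6}] nothing but 6 survives at r6c5, so r6c5=6.
Step 13. [r5c2∈{2}] r5c2 has the single candidate 2 ⇒ r5c2=2.
Step 14. [r1c6∈{5}] nothing but 5 survives at r1c6. So r1c6=5.
Step 15. [r4c1∈{1}] r4c1 is down to just 1, so r4c1=1.
Step 16. [r3c2∈{6}] only 6 remains possible at r3c2, so r3c2=6.
Step 17. [r6c4∈{5}] only 5 remains possible at r6c4. So r6c4=5.
Step 18. [r3c6∈{4}] only 4 remains possible at r3c6 ⇒ r3c6=4.
Step 19. [r1c3∈{1}] r1c3 has the single candidate 1 ⇒ r1c3=1.
Step 20. [r1c2∈{3}] r1c2's peers cover all but 3 ⇒ r1c2=3.
Step 21. [r2c1∈{6}] nothing but 6 survives at r2c1. So r2c1=6.

Answer: 4 3 1 6 2 5 / 6 5 2 3 4 1 / 2 6 3 1 5 4 / 1 4 5 2 3 6 / 5 2 6 4 1 3 / 3 1 4 5 6 2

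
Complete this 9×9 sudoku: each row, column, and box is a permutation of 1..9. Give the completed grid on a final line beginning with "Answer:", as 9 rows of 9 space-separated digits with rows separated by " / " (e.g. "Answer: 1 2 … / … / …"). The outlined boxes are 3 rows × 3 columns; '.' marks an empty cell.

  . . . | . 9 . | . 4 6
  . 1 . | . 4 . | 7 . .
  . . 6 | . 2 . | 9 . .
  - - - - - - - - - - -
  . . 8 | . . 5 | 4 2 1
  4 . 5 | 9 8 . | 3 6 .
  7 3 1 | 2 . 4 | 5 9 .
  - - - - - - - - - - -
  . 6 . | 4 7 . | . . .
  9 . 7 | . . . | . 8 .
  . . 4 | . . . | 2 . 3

Step 1. [r1c7∈{1,8}] r1c7 is the only open cell in col 7 admitting 8 ⇒ r1c7=8.
Step 2. [r3c9∈{5}] r3c9 is down to just 5. So r3c9=5.
Step 3. [r5c6∈{1,7}] across row 5, 1 lands solely at r5c6, so r5c6=1.
Step 4. [r1c4∈{1,3,5,7}] 1 has one home in row 1: r1c4. So r1c4=1.
Step 5. [r2c4∈{3,5,6,8}] 5 has one home in box 2: r2c4, so r2c4=5.
Step 6. [r6c5∈{6}] only 6 remains possible at r6c5. So r6c5=6.
Step 7. [r2c6∈{3,6,8}] row 2 places 6 nowhere but r2c6 ⇒ r2c6=6.
Step 8. [r2c1∈{2,3,8}] row 2 places 8 nowhere but r2c1. So r2c1=8.
Step 9. [r3c1∈{3}] nothing but 3 survives at r3c1, so r3c1=3.
Step 10. [r7c6∈{2,3,8,9}] across row 7, 8 lands solely at r7c6 ⇒ r7c6=8.
Step 11. [r7c7∈{1}] only 1 remains possible at r7c7, so r7c7=1.
Step 12. [r1c3∈{2}] only 2 remains possible at r1c3 ⇒ r1c3=2.
Step 13. [r1c1∈{5}] nothing but 5 survives at r1c1 ⇒ r1c1=5.
Step 14. [r3c6∈{7}] only 7 remains possible at r3c6. So r3c6=7.
Step 15. [r8c5∈{1,3,5}] row 8 places 1 nowhere but r8c5, so r8c5=1.
Step 16. [r8c2∈{2,5}] across row 8, 5 lands solely at r8c2. So r8c2=5.
Step 17. [r9c8∈{5,7}] across row 9, 7 lands solely at r9c8, so r9c8=7.
Step 18. [r8c6∈{2,3}] row 8 places 2 nowhere but r8c6 ⇒ r8c6=2.
Step 19. [r8c4∈{3,6}] in row 8, 3 fits only at r8c4. So r8c4=3.
Step 20. [r9c4∈{6}] nothing but 6 survives at r9c4. So r9c4=6.
Step 21. [r3c8∈{1}] nothing but 1 survives at r3c8. So r3c8=1.
Step 22. [r7c1∈{2}] nothing but 2 survives at r7c1 ⇒ r7c1=2.
Step 23. [r1c6∈{3}] nothing but 3 survives at r1c6 ⇒ r1c6=3.
Step 24. [r8c9∈{4}] r8c9 is down to just 4 ⇒ r8c9=4.
Step 25. [r5c2∈{2}] r5c2 has the single candidate 2. So r5c2=2.
Step 26. [r9c6∈{9}] r9c6's peers cover all but 9 ⇒ r9c6=9.
Step 27. [r6c9∈{8}] r6c9 is down to just 8. So r6c9=8.
Step 28. [r2c9∈{2}] r2c9's peers cover all but 2 ⇒ r2c9=2.
Step 29. [r9c1∈{1}] r9c1's peers cover all but 1. So r9c1=1.
Step 30. [r3c4∈{8}] r3c4 has the single candidate 8, so r3c4=8.
Step 31. [r2c8∈{3}] r2c8 has the single candidate 3, so r2c8=3.
Step 32. [r4c5∈{3}] r4c5 is down to just 3. So r4c5=3.
Step 33. [r1c2∈{7}] only 7 remains possible at r1c2, so r1c2=7.
Step 34. [r3c2∈{4}] nothing but 4 survives at r3c2 ⇒ r3c2=4.
Step 35. [r9c5∈{5}] nothing but 5 survives at r9c5 ⇒ r9c5=5.
Step 36. [r2c3∈{9}] only 9 remains possible at r2c3, so r2c3=9.
Step 37. [r4c4∈{7}] nothing but 7 survives at r4c4. So r4c4=7.
Step 38. [r7c9∈{9}] r7c9's peers cover all but 9, so r7c9=9.
Step 39. [r7c8∈{5}] r7c8 has the single candidate 5, so r7c8=5.
Step 40. [r9c2∈{8}] only 8 remains possible at r9c2. So r9c2=8.
Step 41. [r5c9∈{7}] r5c9 has the single candidate 7. So r5c9=7.
Step 42. [r4c2∈{9}] r4c2 is down to just 9. So r4c2=9.
Step 43. [r8c7∈{6}] r8c7 is down to just 6. So r8c7=6.
Step 44. [r4c1∈{6}] nothing but 6 survives at r4c1, so r4c1=6.
Step 45. [r7c3∈{3}] only 3 remains possible at r7c3. So r7c3=3.

Answer: 5 7 2 1 9 3 8 4 6 / 8 1 9 5 4 6 7 3 2 / 3 4 6 8 2 7 9 1 5 / 6 9 8 7 3 5 4 2 1 / 4 2 5 9 8 1 3 6 7 / 7 3 1 2 6 4 5 9 8 / 2 6 3 4 7 8 1 5 9 / 9 5 7 3 1 2 6 8 4 / 1 8 4 6 5 9 2 7 3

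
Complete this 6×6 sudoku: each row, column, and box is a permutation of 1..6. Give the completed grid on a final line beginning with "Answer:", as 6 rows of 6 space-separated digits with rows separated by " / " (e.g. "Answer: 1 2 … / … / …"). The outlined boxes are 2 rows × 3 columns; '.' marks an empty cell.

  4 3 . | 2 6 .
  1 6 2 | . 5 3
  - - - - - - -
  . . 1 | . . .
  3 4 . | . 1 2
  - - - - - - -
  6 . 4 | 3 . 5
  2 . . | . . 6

Step 1. [r3c1∈{5}] nothing but 5 survives at r3c1. So r3c1=5.
Step 2. [r3c6∈{4}] nothing but 4 survives at r3c6, so r3c6=4.
Step 3. [r6c4∈{1,4}] r6c4 is the only open cell in col 4 admitting 1 ⇒ r6c4=1.
Step 4. [r3c4∈{6}] only 6 remains possible at r3c4. So r3c4=6.
Step 5. [r6c3∈{3,5}] across row 6, 3 lands solely at r6c3, so r6c3=3.
Step 6. [r6c2∈{5}] r6c2 is down to just 5. So r6c2=5.
Step 7. [r6c5∈{4}] nothing but 4 survives at r6c5 ⇒ r6c5=4.
Step 8. [r5c5∈{2}] only 2 remains possible at r5c5 ⇒ r5c5=2.
Step 9. [r4c4∈{5}] r4c4 has the single candidate 5, so r4c4=5.
Step 10. [r4c3∈{6}] r4c3 is down to just 6, so r4c3=6.
Step 11. [r3c2∈{2}] r3c2 is down to just 2. So r3c2=2.
Step 12. [r3c5∈{3}] nothing but 3 survives at r3c5 ⇒ r3c5=3.
Step 13. [r1c3∈{5}] r1c3 is down to just 5 ⇒ r1c3=5.
Step 14. [r5c2∈{1}] r5c2 is down to just 1, so r5c2=1.
Step 15. [r1c6∈{1}] r1c6 is down to just 1. So r1c6=1.
Step 16. [r2c4∈{4}] r2c4 has the single candidate 4. So r2c4=4.

Answer: 4 3 5 2 6 1 / 1 6 2 4 5 3 / 5 2 1 6 3 4 / 3 4 6 5 1 2 / 6 1 4 3 2 5 / 2 5 3 1 4 6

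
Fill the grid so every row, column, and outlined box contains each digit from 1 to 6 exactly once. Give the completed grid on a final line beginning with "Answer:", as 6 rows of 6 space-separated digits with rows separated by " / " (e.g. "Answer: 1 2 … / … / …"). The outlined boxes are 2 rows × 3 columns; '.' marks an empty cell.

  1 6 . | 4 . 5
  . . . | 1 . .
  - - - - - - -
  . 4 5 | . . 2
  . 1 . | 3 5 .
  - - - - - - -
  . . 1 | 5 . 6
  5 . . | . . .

Step 1. [r2c6∈{3}] r2c6 is down to just 3. So r2c6=3.
Step 2. [r6c4∈{2}] only 2 remains possible at r6c4. So r6c4=2.
Step 3. [r6c2∈{3}] r6c2 is down to just 3, so r6c2=3.
Step 4. [r3c5∈{1,6}] 1 has one home in row 3: r3c5. So r3c5=1.
Step 5. [r6c5∈{4}] r6c5's peers cover all but 4, so r6c5=4.
Step 6. [r5c2∈{2}] r5c2 has the single candidate 2. So r5c2=2.
Step 7. [r2c3∈{2,4}] col 3 places 4 nowhere but r2c3 ⇒ r2c3=4.
Step 8. [r2c1∈{2}] nothing but 2 survives at r2c1. So r2c1=2.
Step 9. [r4c1∈{6}] only 6 remains possible at r4c1, so r4c1=6.
Step 10. [r4c6∈{4}] r4c6's peers cover all but 4, so r4c6=4.
Step 11. [r6c6∈{1}] nothing but 1 survives at r6c6, so r6c6=1.
Step 12. [r3c4∈{6}] r3c4's peers cover all but 6 ⇒ r3c4=6.
Step 13. [r4c3∈{2}] r4c3's peers cover all but 2. So r4c3=2.
Step 14. [r1c3∈{3}] nothing but 3 survives at r1c3. So r1c3=3.
Step 15. [r6c3∈{6}] r6c3 has the single candidate 6. So r6c3=6.
Step 16. [r2c2∈{5}] r2c2's peers cover all but 5. So r2c2=5.
Step 17. [r5c1∈{4}] r5c1 is down to just 4, so r5c1=4.
Step 18. [r2c5∈{6}] nothing but 6 survives at r2c5. So r2c5=6.
Step 19. [r1c5∈{2}] r1c5 has the single candidate 2, so r1c5=2.
Step 20. [r3c1∈{3}] r3c1 is down to just 3, so r3c1=3.
Step 21. [r5c5∈{3}] nothing but 3 survives at r5c5. So r5c5=3.

Answer: 1 6 3 4 2 5 / 2 5 4 1 6 3 / 3 4 5 6 1 2 / 6 1 2 3 5 4 / 4 2 1 5 3 6 / 5 3 6 2 4 1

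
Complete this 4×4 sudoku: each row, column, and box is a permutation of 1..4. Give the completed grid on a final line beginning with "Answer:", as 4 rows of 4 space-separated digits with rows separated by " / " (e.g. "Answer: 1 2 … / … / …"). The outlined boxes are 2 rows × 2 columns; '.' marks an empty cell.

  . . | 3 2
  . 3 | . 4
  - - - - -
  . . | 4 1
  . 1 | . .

Step 1. [r2c1∈{1,2}] 2 has one home in row 2: r2c1, so r2c1=2.
Step 2. [r4c1∈{3,4}] r4c1 is the only open cell in row 4 admitting 4. So r4c1=4.
Step 3. [r3c2∈{2}] r3c2's peers cover all but 2, so r3c2=2.
Step 4. [r1c1∈{1}] r1c1's peers cover all but 1. So r1c1=1.
Step 5. [r4c4∈{3}] r4c4 is down to just 3, so r4c4=3.
Step 6. [r2c3∈{1}] only 1 remains possible at r2c3, so r2c3=1.
Step 7. [r1c2∈{4}] r1c2 is down to just 4. So r1c2=4.
Step 8. [r3c1∈{3}] r3c1 has the single candidate 3 ⇒ r3c1=3.
Step 9. [r4c3∈{2}] only 2 remains possible at r4c3 ⇒ r4c3=2.

Answer: 1 4 3 2 / 2 3 1 4 / 3 2 4 1 / 4 1 2 3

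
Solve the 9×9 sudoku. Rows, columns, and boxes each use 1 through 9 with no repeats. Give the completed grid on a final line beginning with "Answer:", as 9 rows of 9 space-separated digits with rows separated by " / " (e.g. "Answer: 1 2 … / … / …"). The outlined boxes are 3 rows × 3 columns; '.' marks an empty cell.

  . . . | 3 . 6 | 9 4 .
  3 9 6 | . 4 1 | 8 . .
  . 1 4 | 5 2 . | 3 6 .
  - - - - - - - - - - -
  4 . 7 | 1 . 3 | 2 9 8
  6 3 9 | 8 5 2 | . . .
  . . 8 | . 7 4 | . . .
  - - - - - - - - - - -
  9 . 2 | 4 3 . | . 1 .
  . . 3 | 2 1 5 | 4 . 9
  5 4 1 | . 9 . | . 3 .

Step 1. [r3c9∈{7}] only 7 remains possible at r3c9 ⇒ r3c9=7.
Step 2. [r6c8∈{5}] nothing but 5 survives at r6c8, so r6c8=5.
Step 3. [r1c9∈{1,2,5}] row 1 places 1 nowhere but r1c9, so r1c9=1.
Step 4. [r9c4∈{6,7}] in box 8, 6 fits only at r9c4, so r9c4=6.
Step 5. [r3c1∈{8}] r3c1's peers cover all but 8, so r3c1=8.
Step 6. [r9c7∈{7}] only 7 remains possible at r9c7. So r9c7=7.
Step 7. [r8c1∈{7}] r8c1 is down to just 7. So r8c1=7.
Step 8. [r6c2∈{2}] r6c2 has the single candidate 2 ⇒ r6c2=2.
Step 9. [r7c7∈{5,6}] in col 7, 5 fits only at r7c7 ⇒ r7c7=5.
Step 10. [r7c9∈{6}] r7c9 has the single candidate 6 ⇒ r7c9=6.
Step 11. [r7c2∈{8}] r7c2 is down to just 8, so r7c2=8.
Step 12. [r6c1∈{1}] r6c1 is down to just 1 ⇒ r6c1=1.
Step 13. [r9c9∈{2}] r9c9 is down to just 2. So r9c9=2.
Step 14. [r1c2∈{5,7}] 7 has one home in row 1: r1c2, so r1c2=7.
Step 15. [r9c6∈{8}] r9c6 has the single candidate 8, so r9c6=8.
Step 16. [r8c8∈{8}] r8c8 is down to just 8 ⇒ r8c8=8.
Step 17. [r4c5∈{6}] r4c5 is down to just 6. So r4c5=6.
Step 18. [r1c1∈{2}] only 2 remains possible at r1c1. So r1c1=2.
Step 19. [r8c2∈{6}] nothing but 6 survives at r8c2 ⇒ r8c2=6.
Step 20. [r6c7∈{6}] r6c7 has the single candidate 6. So r6c7=6.
Step 21. [r7c6∈{7}] r7c6 is down to just 7 ⇒ r7c6=7.
Step 22. [r2c4∈{7}] r2c4 is down to just 7, so r2c4=7.
Step 23. [r1c5∈{8}] nothing but 8 survives at r1c5. So r1c5=8.
Step 24. [r4c2∈{5}] nothing but 5 survives at r4c2 ⇒ r4c2=5.
Step 25. [r2c8∈{2}] nothing but 2 survives at r2c8 ⇒ r2c8=2.
Step 26. [r1c3∈{5}] only 5 remains possible at r1c3, so r1c3=5.
Step 27. [r2c9∈{5}] only 5 remains possible at r2c9. So r2c9=5.
Step 28. [r5c8∈{7}] nothing but 7 survives at r5c8, so r5c8=7.
Step 29. [r3c6∈{9}] r3c6 has the single candidate 9. So r3c6=9.
Step 30. [r5c9∈{4}] r5c9 has the single candidate 4 ⇒ r5c9=4.
Step 31. [r6c4∈{9}] only 9 remains possible at r6c4. So r6c4=9.
Step 32. [r5c7∈{1}] r5c7's peers cover all but 1, so r5c7=1.
Step 33. [r6c9∈{3}] r6c9's peers cover all but 3, so r6c9=3.

Answer: 2 7 5 3 8 6 9 4 1 / 3 9 6 7 4 1 8 2 5 / 8 1 4 5 2 9 3 6 7 / 4 5 7 1 6 3 2 9 8 / 6 3 9 8 5 2 1 7 4 / 1 2 8 9 7 4 6 5 3 / 9 8 2 4 3 7 5 1 6 / 7 6 3 2 1 5 4 8 9 / 5 4 1 6 9 8 7 3 2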